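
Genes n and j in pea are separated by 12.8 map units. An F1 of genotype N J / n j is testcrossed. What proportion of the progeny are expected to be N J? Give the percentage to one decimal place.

43.6%

A map distance of 12.8 map units corresponds to a recombination frequency of 0.128.
The F1 is N J / n j, so N J is a parental gamete class with expected frequency (1 − r)/2 = 0.872/2 = 0.4360.
That is 0.4360 = 43.6% of the progeny.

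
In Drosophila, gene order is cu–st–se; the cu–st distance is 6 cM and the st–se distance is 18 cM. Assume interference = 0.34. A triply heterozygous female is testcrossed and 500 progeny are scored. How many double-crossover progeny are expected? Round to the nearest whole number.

Map distances give recombination frequencies of 0.060 and 0.180 for the two intervals.
With interference 0.34 (so coincidence = 0.66), expected double-crossover frequency = 0.060 × 0.180 × 0.66 = 0.00713.
Expected number = 0.00713 × 500 = 3.56 ≈ 4.

4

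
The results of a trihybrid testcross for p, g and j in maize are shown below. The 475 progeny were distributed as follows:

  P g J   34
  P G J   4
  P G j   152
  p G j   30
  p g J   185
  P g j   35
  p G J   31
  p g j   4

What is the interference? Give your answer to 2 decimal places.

0.29

The two most frequent reciprocal classes, p g J and P G j, are the parental types, so the F1 was p g J / P G j.
The two rarest classes, p g j and P G J, are the double crossovers. Comparing them with the parentals, only the j allele has switched, so j is the middle locus and the order is p – j – g.
p–j: (64 + 8)/475 = 0.1516; j–g: (66 + 8)/475 = 0.1558.
Expected DCO frequency = 0.1516 × 0.1558 ≈ 0.02362; observed = 8/475 ≈ 0.01684.
Coefficient of coincidence = 0.01684/0.02362 ≈ 0.71; interference = 1 − 0.71 = 0.29.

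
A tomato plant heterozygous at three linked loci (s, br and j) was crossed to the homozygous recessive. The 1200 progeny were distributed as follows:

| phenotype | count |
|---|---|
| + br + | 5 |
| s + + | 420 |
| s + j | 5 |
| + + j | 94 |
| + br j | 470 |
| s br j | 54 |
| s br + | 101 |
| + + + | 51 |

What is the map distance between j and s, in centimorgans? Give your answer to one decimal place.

9.6 centimorgans

The two most frequent reciprocal classes, s + + and + br j, are the parental types, so the F1 was s + + / + br j.
The two rarest classes, s + j and + br +, are the double crossovers. Comparing them with the parentals, only the j allele has switched, so j is the middle locus and the order is s – j – br.
Crossovers in the s–j interval produce the single-crossover classes + + + and s br j (51 + 54 = 105) plus the double crossovers (10).
RF(s–j) = (105 + 10) / 1200 = 115/1200 = 0.0958 → 9.6 centimorgans.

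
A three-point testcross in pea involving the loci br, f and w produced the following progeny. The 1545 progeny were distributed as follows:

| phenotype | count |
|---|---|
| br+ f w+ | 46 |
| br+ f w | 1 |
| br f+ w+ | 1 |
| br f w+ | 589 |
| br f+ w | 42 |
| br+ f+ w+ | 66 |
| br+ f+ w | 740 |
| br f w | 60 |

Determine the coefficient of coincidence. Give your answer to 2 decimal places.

The two most frequent reciprocal classes, br+ f+ w and br f w+, are the parental types, so the F1 was br+ f+ w / br f w+.
The two rarest classes, br+ f w and br f+ w+, are the double crossovers. Comparing them with the parentals, only the f allele has switched, so f is the middle locus and the order is br – f – w.
br–f: (88 + 2)/1545 = 0.0583; f–w: (126 + 2)/1545 = 0.0828.
Expected DCO frequency = 0.0583 × 0.0828 ≈ 0.00483; observed = 2/1545 ≈ 0.00129.
Coefficient of coincidence = 0.00129/0.00483 ≈ 0.27.

0.27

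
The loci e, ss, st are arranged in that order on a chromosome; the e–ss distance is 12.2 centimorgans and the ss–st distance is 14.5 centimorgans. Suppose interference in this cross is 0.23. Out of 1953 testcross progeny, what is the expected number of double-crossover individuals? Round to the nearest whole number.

Map distances give recombination frequencies of 0.122 and 0.145 for the two intervals.
With interference 0.23 (so coincidence = 0.77), expected double-crossover frequency = 0.122 × 0.145 × 0.77 = 0.01362.
Expected number = 0.01362 × 1953 = 26.60 ≈ 27.

27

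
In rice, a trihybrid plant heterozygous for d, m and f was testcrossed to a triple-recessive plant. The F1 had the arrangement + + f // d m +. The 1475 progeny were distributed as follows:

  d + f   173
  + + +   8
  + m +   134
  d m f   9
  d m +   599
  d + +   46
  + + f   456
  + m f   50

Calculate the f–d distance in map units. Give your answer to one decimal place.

The two rarest classes, + + + and d m f, are the double crossovers. Comparing them with the parentals, only the f allele has switched, so f is the middle locus and the order is m – f – d.
Crossovers in the f–d interval produce the single-crossover classes d + f and + m + (173 + 134 = 307) plus the double crossovers (17).
RF(f–d) = (307 + 17) / 1475 = 324/1475 = 0.2197 → 22.0 map units.

22.0 map units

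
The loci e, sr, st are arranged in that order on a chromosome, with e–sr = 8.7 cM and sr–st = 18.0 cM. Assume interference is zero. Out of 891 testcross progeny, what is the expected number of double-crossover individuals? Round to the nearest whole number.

Map distances give recombination frequencies of 0.087 and 0.180 for the two intervals.
With no interference, expected double-crossover frequency = 0.087 × 0.180 = 0.01566.
Expected number = 0.01566 × 891 = 13.95 ≈ 14.

14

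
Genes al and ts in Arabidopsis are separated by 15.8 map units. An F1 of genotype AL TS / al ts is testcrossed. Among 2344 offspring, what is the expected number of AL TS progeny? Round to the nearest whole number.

987

A map distance of 15.8 map units corresponds to a recombination frequency of 0.158.
The F1 is AL TS / al ts, so AL TS is a parental gamete class with expected frequency (1 − r)/2 = 0.842/2 = 0.4210.
Expected number = 0.4210 × 2344 = 986.82 ≈ 987.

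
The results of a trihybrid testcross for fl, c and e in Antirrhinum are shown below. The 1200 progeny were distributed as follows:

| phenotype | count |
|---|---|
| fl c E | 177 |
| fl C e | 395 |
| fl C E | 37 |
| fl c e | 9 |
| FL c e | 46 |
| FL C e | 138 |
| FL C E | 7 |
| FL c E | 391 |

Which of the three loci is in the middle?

c

The two most frequent reciprocal classes, FL c E and fl C e, are the parental types, so the F1 was FL c E / fl C e.
The two rarest classes, FL C E and fl c e, are the double crossovers. Comparing them with the parentals, only the c allele has switched, so c is the middle locus and the order is fl – c – e.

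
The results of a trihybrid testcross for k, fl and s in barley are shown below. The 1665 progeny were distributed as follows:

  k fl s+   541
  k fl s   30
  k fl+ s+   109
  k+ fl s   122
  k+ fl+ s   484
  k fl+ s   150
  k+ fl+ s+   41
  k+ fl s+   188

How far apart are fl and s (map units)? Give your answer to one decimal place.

The two most frequent reciprocal classes, k fl s+ and k+ fl+ s, are the parental types, so the F1 was k fl s+ / k+ fl+ s.
The two rarest classes, k fl s and k+ fl+ s+, are the double crossovers. Comparing them with the parentals, only the s allele has switched, so s is the middle locus and the order is k – s – fl.
Crossovers in the s–fl interval produce the single-crossover classes k fl+ s+ and k+ fl s (109 + 122 = 231) plus the double crossovers (71).
RF(s–fl) = (231 + 71) / 1665 = 302/1665 = 0.1814 → 18.1 map units.

18.1 map units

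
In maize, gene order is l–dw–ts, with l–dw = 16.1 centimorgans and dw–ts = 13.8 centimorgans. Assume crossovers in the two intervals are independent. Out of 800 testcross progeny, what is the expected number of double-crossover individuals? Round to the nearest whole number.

Map distances give recombination frequencies of 0.161 and 0.138 for the two intervals.
With no interference, expected double-crossover frequency = 0.161 × 0.138 = 0.02222.
Expected number = 0.02222 × 800 = 17.77 ≈ 18.

18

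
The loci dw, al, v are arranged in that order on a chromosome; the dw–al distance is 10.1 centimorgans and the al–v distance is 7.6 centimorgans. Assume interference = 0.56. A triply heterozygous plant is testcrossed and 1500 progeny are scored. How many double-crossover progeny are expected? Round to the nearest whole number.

5

Map distances give recombination frequencies of 0.101 and 0.076 for the two intervals.
With interference 0.56 (so coincidence = 0.44), expected double-crossover frequency = 0.101 × 0.076 × 0.44 = 0.00338.
Expected number = 0.00338 × 1500 = 5.07 ≈ 5.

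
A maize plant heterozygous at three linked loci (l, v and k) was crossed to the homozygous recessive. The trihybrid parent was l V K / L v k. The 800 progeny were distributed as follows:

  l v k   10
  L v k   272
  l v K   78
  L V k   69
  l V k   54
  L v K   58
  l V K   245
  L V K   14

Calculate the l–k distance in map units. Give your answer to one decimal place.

17.0 map units

The two rarest classes, L V K and l v k, are the double crossovers. Comparing them with the parentals, only the l allele has switched, so l is the middle locus and the order is k – l – v.
Crossovers in the k–l interval produce the single-crossover classes l V k and L v K (54 + 58 = 112) plus the double crossovers (24).
RF(k–l) = (112 + 24) / 800 = 136/800 = 0.1700 → 17.0 map units.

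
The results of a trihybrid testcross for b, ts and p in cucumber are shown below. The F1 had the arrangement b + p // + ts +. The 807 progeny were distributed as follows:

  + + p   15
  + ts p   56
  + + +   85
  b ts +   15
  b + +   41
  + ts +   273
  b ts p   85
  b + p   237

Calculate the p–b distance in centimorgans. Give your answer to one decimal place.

The two rarest classes, + + p and b ts +, are the double crossovers. Comparing them with the parentals, only the b allele has switched, so b is the middle locus and the order is ts – b – p.
Crossovers in the b–p interval produce the single-crossover classes b + + and + ts p (41 + 56 = 97) plus the double crossovers (30).
RF(b–p) = (97 + 30) / 807 = 127/807 = 0.1574 → 15.7 centimorgans.

15.7 centimorgans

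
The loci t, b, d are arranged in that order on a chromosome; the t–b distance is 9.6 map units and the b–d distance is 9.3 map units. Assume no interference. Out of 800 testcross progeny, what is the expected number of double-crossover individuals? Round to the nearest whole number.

Map distances give recombination frequencies of 0.096 and 0.093 for the two intervals.
With no interference, expected double-crossover frequency = 0.096 × 0.093 = 0.00893.
Expected number = 0.00893 × 800 = 7.14 ≈ 7.

7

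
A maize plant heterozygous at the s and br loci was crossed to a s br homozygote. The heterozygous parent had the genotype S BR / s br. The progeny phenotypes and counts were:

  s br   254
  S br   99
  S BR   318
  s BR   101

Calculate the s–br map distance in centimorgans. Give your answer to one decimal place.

25.9 centimorgans

The recombinant classes are S br and s BR: 99 + 101 = 200.
Recombination frequency = 200/772 = 0.2591 ≈ 25.9%, i.e. 25.9 centimorgans.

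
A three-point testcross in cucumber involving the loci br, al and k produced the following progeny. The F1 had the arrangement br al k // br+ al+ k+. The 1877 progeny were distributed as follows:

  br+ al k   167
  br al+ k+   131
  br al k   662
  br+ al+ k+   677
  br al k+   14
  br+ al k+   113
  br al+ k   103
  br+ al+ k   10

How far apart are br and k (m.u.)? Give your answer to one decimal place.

17.2 m.u.

The two rarest classes, br al k+ and br+ al+ k, are the double crossovers. Comparing them with the parentals, only the k allele has switched, so k is the middle locus and the order is br – k – al.
Crossovers in the br–k interval produce the single-crossover classes br+ al k and br al+ k+ (167 + 131 = 298) plus the double crossovers (24).
RF(br–k) = (298 + 24) / 1877 = 322/1877 = 0.1716 → 17.2 m.u.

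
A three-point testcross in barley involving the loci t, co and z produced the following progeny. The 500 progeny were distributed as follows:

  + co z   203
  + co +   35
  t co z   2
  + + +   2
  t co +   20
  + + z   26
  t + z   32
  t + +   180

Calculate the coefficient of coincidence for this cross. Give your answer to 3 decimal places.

The two most frequent reciprocal classes, + co z and t + +, are the parental types, so the F1 was + co z / t + +.
The two rarest classes, t co z and + + +, are the double crossovers. Comparing them with the parentals, only the t allele has switched, so t is the middle locus and the order is z – t – co.
z–t: (67 + 4)/500 = 0.1420; t–co: (46 + 4)/500 = 0.1000.
Expected DCO frequency = 0.1420 × 0.1000 ≈ 0.01420; observed = 4/500 ≈ 0.00800.
Coefficient of coincidence = 0.00800/0.01420 ≈ 0.563.

0.563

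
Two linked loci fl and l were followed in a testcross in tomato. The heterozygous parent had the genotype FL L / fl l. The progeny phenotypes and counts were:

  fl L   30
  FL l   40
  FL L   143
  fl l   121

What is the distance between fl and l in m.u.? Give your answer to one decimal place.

21.0 m.u.

The recombinant classes are FL l and fl L: 40 + 30 = 70.
Recombination frequency = 70/334 = 0.2096 ≈ 21.0%, i.e. 21.0 m.u.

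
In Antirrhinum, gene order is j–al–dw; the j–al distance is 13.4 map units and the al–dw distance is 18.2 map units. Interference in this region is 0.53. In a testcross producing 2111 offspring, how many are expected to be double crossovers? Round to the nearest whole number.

24

Map distances give recombination frequencies of 0.134 and 0.182 for the two intervals.
With interference 0.53 (so coincidence = 0.47), expected double-crossover frequency = 0.134 × 0.182 × 0.47 = 0.01146.
Expected number = 0.01146 × 2111 = 24.20 ≈ 24.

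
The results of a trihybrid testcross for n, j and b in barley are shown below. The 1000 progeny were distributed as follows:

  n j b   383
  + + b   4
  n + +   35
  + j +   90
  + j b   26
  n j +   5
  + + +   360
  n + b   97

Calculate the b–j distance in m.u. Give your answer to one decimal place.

The two most frequent reciprocal classes, n j b and + + +, are the parental types, so the F1 was n j b / + + +.
The two rarest classes, n j + and + + b, are the double crossovers. Comparing them with the parentals, only the b allele has switched, so b is the middle locus and the order is j – b – n.
Crossovers in the j–b interval produce the single-crossover classes n + b and + j + (97 + 90 = 187) plus the double crossovers (9).
RF(j–b) = (187 + 9) / 1000 = 196/1000 = 0.1960 → 19.6 m.u.

19.6 m.u.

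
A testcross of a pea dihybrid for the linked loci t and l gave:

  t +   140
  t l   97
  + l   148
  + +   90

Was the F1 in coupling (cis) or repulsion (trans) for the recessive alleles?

trans

The two most frequent classes are + l (148) and t + (140); these are the parental (non-recombinant) types.
So the F1 carried + l on one chromosome and t + on the other — the recessive alleles are on opposite chromosomes (trans / repulsion).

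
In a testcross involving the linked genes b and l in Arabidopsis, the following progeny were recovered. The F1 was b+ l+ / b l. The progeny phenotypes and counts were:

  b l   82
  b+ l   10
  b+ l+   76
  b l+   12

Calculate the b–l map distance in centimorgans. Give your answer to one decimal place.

The recombinant classes are b+ l and b l+: 10 + 12 = 22.
Recombination frequency = 22/180 = 0.1222 ≈ 12.2%, i.e. 12.2 centimorgans.

12.2 centimorgans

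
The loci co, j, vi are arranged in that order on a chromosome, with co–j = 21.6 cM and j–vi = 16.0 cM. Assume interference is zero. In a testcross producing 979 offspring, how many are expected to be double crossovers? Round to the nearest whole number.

34

Map distances give recombination frequencies of 0.216 and 0.160 for the two intervals.
With no interference, expected double-crossover frequency = 0.216 × 0.160 = 0.03456.
Expected number = 0.03456 × 979 = 33.83 ≈ 34.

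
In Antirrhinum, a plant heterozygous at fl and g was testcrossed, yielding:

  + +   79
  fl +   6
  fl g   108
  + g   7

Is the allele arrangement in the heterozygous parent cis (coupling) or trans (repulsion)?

cis

The two most frequent classes are + + (79) and fl g (108); these are the parental (non-recombinant) types.
So the F1 carried + + on one chromosome and fl g on the other — the recessive alleles are on the same chromosome (cis / coupling).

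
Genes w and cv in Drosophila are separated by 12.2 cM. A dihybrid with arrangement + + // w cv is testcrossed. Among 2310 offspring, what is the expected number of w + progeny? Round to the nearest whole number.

141

A map distance of 12.2 cM corresponds to a recombination frequency of 0.122.
The F1 is + + / w cv, so w + is a recombinant gamete class with expected frequency r/2 = 0.122/2 = 0.0610.
Expected number = 0.0610 × 2310 = 140.91 ≈ 141.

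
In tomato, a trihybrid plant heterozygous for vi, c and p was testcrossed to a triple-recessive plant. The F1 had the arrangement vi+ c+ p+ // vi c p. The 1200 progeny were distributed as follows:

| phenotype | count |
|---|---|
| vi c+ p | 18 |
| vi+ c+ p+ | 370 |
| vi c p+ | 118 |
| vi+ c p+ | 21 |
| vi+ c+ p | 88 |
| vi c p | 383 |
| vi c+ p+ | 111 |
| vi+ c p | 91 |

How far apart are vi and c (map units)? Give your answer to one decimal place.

20.1 map units

The two rarest classes, vi+ c p+ and vi c+ p, are the double crossovers. Comparing them with the parentals, only the c allele has switched, so c is the middle locus and the order is vi – c – p.
Crossovers in the vi–c interval produce the single-crossover classes vi c+ p+ and vi+ c p (111 + 91 = 202) plus the double crossovers (39).
RF(vi–c) = (202 + 39) / 1200 = 241/1200 = 0.2008 → 20.1 map units.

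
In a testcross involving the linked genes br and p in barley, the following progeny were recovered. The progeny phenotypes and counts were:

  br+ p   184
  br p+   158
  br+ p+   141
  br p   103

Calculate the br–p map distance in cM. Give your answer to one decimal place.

The two most frequent classes, br+ p (184) and br p+ (158), are the parental types, so the F1 was br+ p / br p+.
The recombinant classes are br+ p+ and br p: 141 + 103 = 244.
Recombination frequency = 244/586 = 0.4164 ≈ 41.6%, i.e. 41.6 cM.

41.6 cM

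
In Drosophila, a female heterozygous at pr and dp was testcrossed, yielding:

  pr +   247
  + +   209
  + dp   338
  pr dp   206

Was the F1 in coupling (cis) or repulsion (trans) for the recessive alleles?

trans

The two most frequent classes are + dp (338) and pr + (247); these are the parental (non-recombinant) types.
So the F1 carried + dp on one chromosome and pr + on the other — the recessive alleles are on opposite chromosomes (trans / repulsion).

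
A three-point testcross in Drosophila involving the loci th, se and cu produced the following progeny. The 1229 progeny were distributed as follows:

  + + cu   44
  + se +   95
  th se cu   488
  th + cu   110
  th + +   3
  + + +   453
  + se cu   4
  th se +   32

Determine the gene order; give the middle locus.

th

The two most frequent reciprocal classes, th se cu and + + +, are the parental types, so the F1 was th se cu / + + +.
The two rarest classes, + se cu and th + +, are the double crossovers. Comparing them with the parentals, only the th allele has switched, so th is the middle locus and the order is se – th – cu.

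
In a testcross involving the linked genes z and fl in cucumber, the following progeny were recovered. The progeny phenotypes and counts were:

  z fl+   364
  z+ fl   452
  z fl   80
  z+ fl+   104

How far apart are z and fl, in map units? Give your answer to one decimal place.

The two most frequent classes, z+ fl (452) and z fl+ (364), are the parental types, so the F1 was z+ fl / z fl+.
The recombinant classes are z+ fl+ and z fl: 104 + 80 = 184.
Recombination frequency = 184/1000 = 0.1840 ≈ 18.4%, i.e. 18.4 map units.

18.4 map units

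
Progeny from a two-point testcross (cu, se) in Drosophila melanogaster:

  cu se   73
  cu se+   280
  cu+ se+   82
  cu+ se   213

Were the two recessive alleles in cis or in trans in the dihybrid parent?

trans

The two most frequent classes are cu+ se (213) and cu se+ (280); these are the parental (non-recombinant) types.
So the F1 carried cu+ se on one chromosome and cu se+ on the other — the recessive alleles are on opposite chromosomes (trans / repulsion).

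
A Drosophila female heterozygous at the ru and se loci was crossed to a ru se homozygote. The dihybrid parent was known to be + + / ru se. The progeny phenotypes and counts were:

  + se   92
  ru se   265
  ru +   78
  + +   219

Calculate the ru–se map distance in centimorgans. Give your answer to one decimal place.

26.0 centimorgans

The recombinant classes are + se and ru +: 92 + 78 = 170.
Recombination frequency = 170/654 = 0.2599 ≈ 26.0%, i.e. 26.0 centimorgans.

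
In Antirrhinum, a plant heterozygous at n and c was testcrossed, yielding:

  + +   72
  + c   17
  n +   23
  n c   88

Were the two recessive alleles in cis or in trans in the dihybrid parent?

cis

The two most frequent classes are + + (72) and n c (88); these are the parental (non-recombinant) types.
So the F1 carried + + on one chromosome and n c on the other — the recessive alleles are on the same chromosome (cis / coupling).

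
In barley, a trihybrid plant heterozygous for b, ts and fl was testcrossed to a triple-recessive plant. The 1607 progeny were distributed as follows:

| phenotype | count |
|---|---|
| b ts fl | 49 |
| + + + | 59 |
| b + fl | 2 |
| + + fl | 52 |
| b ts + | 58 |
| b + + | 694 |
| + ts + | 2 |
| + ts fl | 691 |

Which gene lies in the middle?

The two most frequent reciprocal classes, + ts fl and b + +, are the parental types, so the F1 was + ts fl / b + +.
The two rarest classes, + ts + and b + fl, are the double crossovers. Comparing them with the parentals, only the fl allele has switched, so fl is the middle locus and the order is b – fl – ts.

fl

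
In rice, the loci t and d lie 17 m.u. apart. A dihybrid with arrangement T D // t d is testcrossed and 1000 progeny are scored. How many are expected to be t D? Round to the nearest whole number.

A map distance of 17 m.u. corresponds to a recombination frequency of 0.170.
The F1 is T D / t d, so t D is a recombinant gamete class with expected frequency r/2 = 0.170/2 = 0.0850.
Expected number = 0.0850 × 1000 = 85.00 ≈ 85.

85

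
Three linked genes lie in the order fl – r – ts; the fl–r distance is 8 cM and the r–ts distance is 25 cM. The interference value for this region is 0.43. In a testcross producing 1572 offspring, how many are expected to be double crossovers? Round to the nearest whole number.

18

Map distances give recombination frequencies of 0.080 and 0.250 for the two intervals.
With interference 0.43 (so coincidence = 0.57), expected double-crossover frequency = 0.080 × 0.250 × 0.57 = 0.01140.
Expected number = 0.01140 × 1572 = 17.92 ≈ 18.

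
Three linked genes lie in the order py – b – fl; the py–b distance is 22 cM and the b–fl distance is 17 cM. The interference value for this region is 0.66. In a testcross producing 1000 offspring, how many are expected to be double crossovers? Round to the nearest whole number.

13

Map distances give recombination frequencies of 0.220 and 0.170 for the two intervals.
With interference 0.66 (so coincidence = 0.34), expected double-crossover frequency = 0.220 × 0.170 × 0.34 = 0.01272.
Expected number = 0.01272 × 1000 = 12.72 ≈ 13.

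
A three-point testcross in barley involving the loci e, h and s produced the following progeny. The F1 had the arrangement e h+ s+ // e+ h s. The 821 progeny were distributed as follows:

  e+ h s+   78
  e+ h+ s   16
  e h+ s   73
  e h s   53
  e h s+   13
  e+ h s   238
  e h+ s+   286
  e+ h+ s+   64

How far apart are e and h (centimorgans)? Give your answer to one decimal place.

The two rarest classes, e h s+ and e+ h+ s, are the double crossovers. Comparing them with the parentals, only the h allele has switched, so h is the middle locus and the order is s – h – e.
Crossovers in the h–e interval produce the single-crossover classes e+ h+ s+ and e h s (64 + 53 = 117) plus the double crossovers (29).
RF(h–e) = (117 + 29) / 821 = 146/821 = 0.1778 → 17.8 centimorgans.

17.8 centimorgans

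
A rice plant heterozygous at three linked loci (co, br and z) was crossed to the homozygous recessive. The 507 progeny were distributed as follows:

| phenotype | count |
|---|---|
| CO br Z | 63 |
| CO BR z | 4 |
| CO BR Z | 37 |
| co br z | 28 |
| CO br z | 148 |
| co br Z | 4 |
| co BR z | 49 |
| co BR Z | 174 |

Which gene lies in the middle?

The two most frequent reciprocal classes, CO br z and co BR Z, are the parental types, so the F1 was CO br z / co BR Z.
The two rarest classes, CO BR z and co br Z, are the double crossovers. Comparing them with the parentals, only the br allele has switched, so br is the middle locus and the order is co – br – z.

br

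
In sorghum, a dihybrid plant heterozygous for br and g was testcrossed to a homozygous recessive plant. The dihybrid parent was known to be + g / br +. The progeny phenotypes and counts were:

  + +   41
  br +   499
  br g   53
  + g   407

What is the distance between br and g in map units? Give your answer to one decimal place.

9.4 map units

The recombinant classes are + + and br g: 41 + 53 = 94.
Recombination frequency = 94/1000 = 0.0940 ≈ 9.4%, i.e. 9.4 map units.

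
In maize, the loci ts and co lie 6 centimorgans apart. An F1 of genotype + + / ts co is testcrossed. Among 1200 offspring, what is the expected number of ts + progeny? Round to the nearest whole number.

36

A map distance of 6 centimorgans corresponds to a recombination frequency of 0.060.
The F1 is + + / ts co, so ts + is a recombinant gamete class with expected frequency r/2 = 0.060/2 = 0.0300.
Expected number = 0.0300 × 1200 = 36.00 ≈ 36.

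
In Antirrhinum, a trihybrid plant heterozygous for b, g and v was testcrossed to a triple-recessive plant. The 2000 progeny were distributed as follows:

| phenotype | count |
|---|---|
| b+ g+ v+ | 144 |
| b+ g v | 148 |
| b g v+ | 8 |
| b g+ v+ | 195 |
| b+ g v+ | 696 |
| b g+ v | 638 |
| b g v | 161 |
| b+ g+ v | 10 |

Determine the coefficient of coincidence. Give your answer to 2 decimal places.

0.31

The two most frequent reciprocal classes, b g+ v and b+ g v+, are the parental types, so the F1 was b g+ v / b+ g v+.
The two rarest classes, b+ g+ v and b g v+, are the double crossovers. Comparing them with the parentals, only the b allele has switched, so b is the middle locus and the order is g – b – v.
g–b: (305 + 18)/2000 = 0.1615; b–v: (343 + 18)/2000 = 0.1805.
Expected DCO frequency = 0.1615 × 0.1805 ≈ 0.02915; observed = 18/2000 ≈ 0.00900.
Coefficient of coincidence = 0.00900/0.02915 ≈ 0.31.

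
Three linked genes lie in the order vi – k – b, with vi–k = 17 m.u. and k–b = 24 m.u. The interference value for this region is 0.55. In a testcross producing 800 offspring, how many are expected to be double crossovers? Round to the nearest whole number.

Map distances give recombination frequencies of 0.170 and 0.240 for the two intervals.
With interference 0.55 (so coincidence = 0.45), expected double-crossover frequency = 0.170 × 0.240 × 0.45 = 0.01836.
Expected number = 0.01836 × 800 = 14.69 ≈ 15.

15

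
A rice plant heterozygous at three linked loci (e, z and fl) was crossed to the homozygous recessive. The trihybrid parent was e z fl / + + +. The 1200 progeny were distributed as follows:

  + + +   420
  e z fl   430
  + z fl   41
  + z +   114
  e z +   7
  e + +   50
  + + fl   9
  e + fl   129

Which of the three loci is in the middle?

fl

The two rarest classes, e z + and + + fl, are the double crossovers. Comparing them with the parentals, only the fl allele has switched, so fl is the middle locus and the order is z – fl – e.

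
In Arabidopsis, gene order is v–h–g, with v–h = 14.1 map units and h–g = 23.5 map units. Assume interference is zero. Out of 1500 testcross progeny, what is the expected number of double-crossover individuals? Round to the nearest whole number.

Map distances give recombination frequencies of 0.141 and 0.235 for the two intervals.
With no interference, expected double-crossover frequency = 0.141 × 0.235 = 0.03313.
Expected number = 0.03313 × 1500 = 49.70 ≈ 50.

50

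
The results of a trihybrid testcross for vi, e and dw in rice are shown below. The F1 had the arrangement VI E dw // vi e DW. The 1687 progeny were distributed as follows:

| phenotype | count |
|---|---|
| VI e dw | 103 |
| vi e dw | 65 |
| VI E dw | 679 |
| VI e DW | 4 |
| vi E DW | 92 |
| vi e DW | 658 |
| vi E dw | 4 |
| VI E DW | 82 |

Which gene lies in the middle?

The two rarest classes, vi E dw and VI e DW, are the double crossovers. Comparing them with the parentals, only the vi allele has switched, so vi is the middle locus and the order is e – vi – dw.

vi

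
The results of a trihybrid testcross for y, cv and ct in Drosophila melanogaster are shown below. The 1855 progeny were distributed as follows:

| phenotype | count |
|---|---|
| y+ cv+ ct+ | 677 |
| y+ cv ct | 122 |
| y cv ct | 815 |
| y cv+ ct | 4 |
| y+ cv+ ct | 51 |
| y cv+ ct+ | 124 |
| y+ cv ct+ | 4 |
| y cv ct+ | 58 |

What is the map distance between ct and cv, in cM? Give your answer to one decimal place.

The two most frequent reciprocal classes, y cv ct and y+ cv+ ct+, are the parental types, so the F1 was y cv ct / y+ cv+ ct+.
The two rarest classes, y cv+ ct and y+ cv ct+, are the double crossovers. Comparing them with the parentals, only the cv allele has switched, so cv is the middle locus and the order is ct – cv – y.
Crossovers in the ct–cv interval produce the single-crossover classes y cv ct+ and y+ cv+ ct (58 + 51 = 109) plus the double crossovers (8).
RF(ct–cv) = (109 + 8) / 1855 = 117/1855 = 0.0631 → 6.3 cM.

6.3 cM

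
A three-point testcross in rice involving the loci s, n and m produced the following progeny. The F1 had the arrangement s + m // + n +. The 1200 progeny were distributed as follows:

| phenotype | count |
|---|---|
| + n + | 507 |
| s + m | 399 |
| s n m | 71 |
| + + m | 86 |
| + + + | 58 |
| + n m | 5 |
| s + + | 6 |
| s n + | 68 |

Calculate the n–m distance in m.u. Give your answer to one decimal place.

11.7 m.u.

The two rarest classes, s + + and + n m, are the double crossovers. Comparing them with the parentals, only the m allele has switched, so m is the middle locus and the order is s – m – n.
Crossovers in the m–n interval produce the single-crossover classes s n m and + + + (71 + 58 = 129) plus the double crossovers (11).
RF(m–n) = (129 + 11) / 1200 = 140/1200 = 0.1167 → 11.7 m.u.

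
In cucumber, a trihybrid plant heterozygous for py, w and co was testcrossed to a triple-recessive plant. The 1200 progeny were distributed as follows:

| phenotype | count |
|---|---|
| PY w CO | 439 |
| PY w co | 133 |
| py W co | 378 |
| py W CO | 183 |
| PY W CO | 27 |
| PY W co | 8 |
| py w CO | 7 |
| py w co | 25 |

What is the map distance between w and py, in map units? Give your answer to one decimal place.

The two most frequent reciprocal classes, PY w CO and py W co, are the parental types, so the F1 was PY w CO / py W co.
The two rarest classes, py w CO and PY W co, are the double crossovers. Comparing them with the parentals, only the py allele has switched, so py is the middle locus and the order is co – py – w.
Crossovers in the py–w interval produce the single-crossover classes PY W CO and py w co (27 + 25 = 52) plus the double crossovers (15).
RF(py–w) = (52 + 15) / 1200 = 67/1200 = 0.0558 → 5.6 map units.

5.6 map units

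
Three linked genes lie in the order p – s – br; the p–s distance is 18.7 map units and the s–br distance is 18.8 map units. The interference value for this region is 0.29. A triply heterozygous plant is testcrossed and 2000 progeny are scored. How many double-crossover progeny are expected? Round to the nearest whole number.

Map distances give recombination frequencies of 0.187 and 0.188 for the two intervals.
With interference 0.29 (so coincidence = 0.71), expected double-crossover frequency = 0.187 × 0.188 × 0.71 = 0.02496.
Expected number = 0.02496 × 2000 = 49.92 ≈ 50.

50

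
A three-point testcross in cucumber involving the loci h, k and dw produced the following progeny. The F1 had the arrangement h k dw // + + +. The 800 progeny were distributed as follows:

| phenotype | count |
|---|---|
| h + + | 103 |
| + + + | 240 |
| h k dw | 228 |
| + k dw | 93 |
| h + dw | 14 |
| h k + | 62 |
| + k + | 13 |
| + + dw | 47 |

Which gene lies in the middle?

k

The two rarest classes, h + dw and + k +, are the double crossovers. Comparing them with the parentals, only the k allele has switched, so k is the middle locus and the order is dw – k – h.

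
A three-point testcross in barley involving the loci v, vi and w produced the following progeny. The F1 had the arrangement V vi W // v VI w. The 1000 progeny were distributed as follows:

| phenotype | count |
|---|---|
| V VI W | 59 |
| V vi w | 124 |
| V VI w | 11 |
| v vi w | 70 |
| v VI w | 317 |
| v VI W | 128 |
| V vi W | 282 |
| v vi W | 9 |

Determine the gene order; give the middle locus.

v

The two rarest classes, v vi W and V VI w, are the double crossovers. Comparing them with the parentals, only the v allele has switched, so v is the middle locus and the order is vi – v – w.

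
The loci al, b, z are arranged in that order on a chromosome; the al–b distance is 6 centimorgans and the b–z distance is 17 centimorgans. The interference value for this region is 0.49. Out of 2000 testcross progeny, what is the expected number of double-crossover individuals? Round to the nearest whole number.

Map distances give recombination frequencies of 0.060 and 0.170 for the two intervals.
With interference 0.49 (so coincidence = 0.51), expected double-crossover frequency = 0.060 × 0.170 × 0.51 = 0.00520.
Expected number = 0.00520 × 2000 = 10.40 ≈ 10.

10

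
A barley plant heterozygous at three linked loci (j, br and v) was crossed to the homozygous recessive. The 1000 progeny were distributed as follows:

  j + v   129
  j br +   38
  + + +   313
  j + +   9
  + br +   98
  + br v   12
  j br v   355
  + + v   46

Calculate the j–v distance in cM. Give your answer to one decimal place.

10.5 cM

The two most frequent reciprocal classes, j br v and + + +, are the parental types, so the F1 was j br v / + + +.
The two rarest classes, + br v and j + +, are the double crossovers. Comparing them with the parentals, only the j allele has switched, so j is the middle locus and the order is br – j – v.
Crossovers in the j–v interval produce the single-crossover classes j br + and + + v (38 + 46 = 84) plus the double crossovers (21).
RF(j–v) = (84 + 21) / 1000 = 105/1000 = 0.1050 → 10.5 cM.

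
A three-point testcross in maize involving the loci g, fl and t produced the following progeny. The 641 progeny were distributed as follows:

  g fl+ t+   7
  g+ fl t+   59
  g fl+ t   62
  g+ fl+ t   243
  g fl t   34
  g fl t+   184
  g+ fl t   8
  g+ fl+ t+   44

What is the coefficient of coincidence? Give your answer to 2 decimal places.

The two most frequent reciprocal classes, g fl t+ and g+ fl+ t, are the parental types, so the F1 was g fl t+ / g+ fl+ t.
The two rarest classes, g fl+ t+ and g+ fl t, are the double crossovers. Comparing them with the parentals, only the fl allele has switched, so fl is the middle locus and the order is t – fl – g.
t–fl: (78 + 15)/641 = 0.1451; fl–g: (121 + 15)/641 = 0.2122.
Expected DCO frequency = 0.1451 × 0.2122 ≈ 0.03079; observed = 15/641 ≈ 0.02340.
Coefficient of coincidence = 0.02340/0.03079 ≈ 0.76.

0.76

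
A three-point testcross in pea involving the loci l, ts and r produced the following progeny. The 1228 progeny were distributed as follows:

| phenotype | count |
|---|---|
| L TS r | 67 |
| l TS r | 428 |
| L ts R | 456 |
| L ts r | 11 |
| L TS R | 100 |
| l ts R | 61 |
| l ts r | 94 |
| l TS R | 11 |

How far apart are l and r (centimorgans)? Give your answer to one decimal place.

12.2 centimorgans

The two most frequent reciprocal classes, l TS r and L ts R, are the parental types, so the F1 was l TS r / L ts R.
The two rarest classes, l TS R and L ts r, are the double crossovers. Comparing them with the parentals, only the r allele has switched, so r is the middle locus and the order is ts – r – l.
Crossovers in the r–l interval produce the single-crossover classes L TS r and l ts R (67 + 61 = 128) plus the double crossovers (22).
RF(r–l) = (128 + 22) / 1228 = 150/1228 = 0.1221 → 12.2 centimorgans.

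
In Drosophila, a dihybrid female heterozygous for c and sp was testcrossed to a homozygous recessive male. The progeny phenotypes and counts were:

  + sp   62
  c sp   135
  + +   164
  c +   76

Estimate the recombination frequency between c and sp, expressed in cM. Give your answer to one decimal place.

The two most frequent classes, + + (164) and c sp (135), are the parental types, so the F1 was + + / c sp.
The recombinant classes are + sp and c +: 62 + 76 = 138.
Recombination frequency = 138/437 = 0.3158 ≈ 31.6%, i.e. 31.6 cM.

31.6 cM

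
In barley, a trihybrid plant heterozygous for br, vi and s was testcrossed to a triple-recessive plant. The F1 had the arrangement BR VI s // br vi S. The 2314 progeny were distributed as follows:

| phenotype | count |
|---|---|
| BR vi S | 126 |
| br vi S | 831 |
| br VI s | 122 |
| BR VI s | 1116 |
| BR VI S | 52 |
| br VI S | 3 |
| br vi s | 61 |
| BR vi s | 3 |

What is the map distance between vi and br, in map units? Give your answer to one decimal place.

The two rarest classes, BR vi s and br VI S, are the double crossovers. Comparing them with the parentals, only the vi allele has switched, so vi is the middle locus and the order is br – vi – s.
Crossovers in the br–vi interval produce the single-crossover classes br VI s and BR vi S (122 + 126 = 248) plus the double crossovers (6).
RF(br–vi) = (248 + 6) / 2314 = 254/2314 = 0.1098 → 11.0 map units.

11.0 map units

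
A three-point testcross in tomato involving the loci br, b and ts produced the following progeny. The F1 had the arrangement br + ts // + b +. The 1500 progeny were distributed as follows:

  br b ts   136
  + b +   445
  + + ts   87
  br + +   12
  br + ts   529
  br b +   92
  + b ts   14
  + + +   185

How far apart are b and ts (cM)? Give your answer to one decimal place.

23.1 cM

The two rarest classes, br + + and + b ts, are the double crossovers. Comparing them with the parentals, only the ts allele has switched, so ts is the middle locus and the order is b – ts – br.
Crossovers in the b–ts interval produce the single-crossover classes br b ts and + + + (136 + 185 = 321) plus the double crossovers (26).
RF(b–ts) = (321 + 26) / 1500 = 347/1500 = 0.2313 → 23.1 cM.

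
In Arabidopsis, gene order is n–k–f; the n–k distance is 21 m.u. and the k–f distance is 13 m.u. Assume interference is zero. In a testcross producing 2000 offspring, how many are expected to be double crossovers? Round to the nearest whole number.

Map distances give recombination frequencies of 0.210 and 0.130 for the two intervals.
With no interference, expected double-crossover frequency = 0.210 × 0.130 = 0.02730.
Expected number = 0.02730 × 2000 = 54.60 ≈ 55.

55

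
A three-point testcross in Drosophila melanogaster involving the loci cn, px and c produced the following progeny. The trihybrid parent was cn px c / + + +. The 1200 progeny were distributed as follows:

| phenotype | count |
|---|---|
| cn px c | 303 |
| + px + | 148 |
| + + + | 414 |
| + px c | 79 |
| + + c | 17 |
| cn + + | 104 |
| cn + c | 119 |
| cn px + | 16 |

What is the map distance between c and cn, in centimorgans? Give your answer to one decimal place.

The two rarest classes, cn px + and + + c, are the double crossovers. Comparing them with the parentals, only the c allele has switched, so c is the middle locus and the order is px – c – cn.
Crossovers in the c–cn interval produce the single-crossover classes + px c and cn + + (79 + 104 = 183) plus the double crossovers (33).
RF(c–cn) = (183 + 33) / 1200 = 216/1200 = 0.1800 → 18.0 centimorgans.

18.0 centimorgans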